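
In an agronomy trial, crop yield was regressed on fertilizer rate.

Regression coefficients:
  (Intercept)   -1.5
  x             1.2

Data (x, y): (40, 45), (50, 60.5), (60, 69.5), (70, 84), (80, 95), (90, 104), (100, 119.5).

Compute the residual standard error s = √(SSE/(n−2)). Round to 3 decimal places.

s = 1.844

x=40: ŷ = -1.5 + 1.2·40 = 46.5; e = 45 − 46.5 = -1.5
x=50: ŷ = -1.5 + 1.2·50 = 58.5; e = 60.5 − 58.5 = 2
x=60: ŷ = -1.5 + 1.2·60 = 70.5; e = 69.5 − 70.5 = -1
x=70: ŷ = -1.5 + 1.2·70 = 82.5; e = 84 − 82.5 = 1.5
x=80: ŷ = -1.5 + 1.2·80 = 94.5; e = 95 − 94.5 = 0.5
x=90: ŷ = -1.5 + 1.2·90 = 106.5; e = 104 − 106.5 = -2.5
x=100: ŷ = -1.5 + 1.2·100 = 118.5; e = 119.5 − 118.5 = 1
SSE = 2.25 + 4 + 1 + 2.25 + 0.25 + 6.25 + 1 = 17
s = √(17/5) = √3.4 ≈ 1.844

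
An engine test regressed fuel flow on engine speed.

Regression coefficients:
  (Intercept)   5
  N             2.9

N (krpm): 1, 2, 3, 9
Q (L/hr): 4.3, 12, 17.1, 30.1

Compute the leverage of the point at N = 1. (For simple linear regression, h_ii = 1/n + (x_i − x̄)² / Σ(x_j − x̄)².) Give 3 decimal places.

N̄ = (1 + 2 + 3 + 9)/4 = 3.75
Σ(N − N̄)² = 7.5625 + 3.0625 + 0.5625 + 27.5625 = 38.75
h = 1/4 + (-2.75)²/38.75 = 0.25 + 0.195161 = 0.445

h = 0.445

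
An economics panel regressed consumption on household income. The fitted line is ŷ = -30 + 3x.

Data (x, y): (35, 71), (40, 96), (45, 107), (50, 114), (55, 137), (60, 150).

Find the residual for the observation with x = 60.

e = 0

ŷ = -30 + 3·60 = 150
e = 150 − 150 = 0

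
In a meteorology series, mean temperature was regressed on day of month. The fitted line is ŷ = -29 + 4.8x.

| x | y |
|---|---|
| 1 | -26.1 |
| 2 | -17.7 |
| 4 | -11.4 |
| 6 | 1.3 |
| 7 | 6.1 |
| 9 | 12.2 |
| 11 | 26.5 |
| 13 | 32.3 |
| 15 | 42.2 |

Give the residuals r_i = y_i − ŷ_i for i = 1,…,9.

-1.9, 1.7, -1.6, 1.5, 1.5, -2, 2.7, -1.1, -0.8

x=1: ŷ = -29 + 4.8·1 = -24.2; r = -26.1 − (-24.2) = -1.9
x=2: ŷ = -29 + 4.8·2 = -19.4; r = -17.7 − (-19.4) = 1.7
x=4: ŷ = -29 + 4.8·4 = -9.8; r = -11.4 − (-9.8) = -1.6
x=6: ŷ = -29 + 4.8·6 = -0.2; r = 1.3 − (-0.2) = 1.5
x=7: ŷ = -29 + 4.8·7 = 4.6; r = 6.1 − 4.6 = 1.5
x=9: ŷ = -29 + 4.8·9 = 14.2; r = 12.2 − 14.2 = -2
x=11: ŷ = -29 + 4.8·11 = 23.8; r = 26.5 − 23.8 = 2.7
x=13: ŷ = -29 + 4.8·13 = 33.4; r = 32.3 − 33.4 = -1.1
x=15: ŷ = -29 + 4.8·15 = 43; r = 42.2 − 43 = -0.8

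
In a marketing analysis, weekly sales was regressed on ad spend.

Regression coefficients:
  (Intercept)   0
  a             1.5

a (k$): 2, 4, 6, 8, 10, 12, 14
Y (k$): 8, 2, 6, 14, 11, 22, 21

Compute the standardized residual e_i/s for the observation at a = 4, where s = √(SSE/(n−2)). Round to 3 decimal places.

a=2: Ŷ = 1.5·2 = 3; e = 8 − 3 = 5
a=4: Ŷ = 1.5·4 = 6; e = 2 − 6 = -4
a=6: Ŷ = 1.5·6 = 9; e = 6 − 9 = -3
a=8: Ŷ = 1.5·8 = 12; e = 14 − 12 = 2
a=10: Ŷ = 1.5·10 = 15; e = 11 − 15 = -4
a=12: Ŷ = 1.5·12 = 18; e = 22 − 18 = 4
a=14: Ŷ = 1.5·14 = 21; e = 21 − 21 = 0
SSE = 25 + 16 + 9 + 4 + 16 + 16 + 0 = 86
s = √(86/5) = 4.14729
e/s = -4 / 4.14729 = -0.964

-0.964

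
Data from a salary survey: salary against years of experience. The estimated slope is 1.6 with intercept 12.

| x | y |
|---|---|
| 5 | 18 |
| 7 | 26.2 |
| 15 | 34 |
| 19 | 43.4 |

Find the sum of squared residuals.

x=5: ŷ = 12 + 1.6·5 = 20; e = 18 − 20 = -2
x=7: ŷ = 12 + 1.6·7 = 23.2; e = 26.2 − 23.2 = 3
x=15: ŷ = 12 + 1.6·15 = 36; e = 34 − 36 = -2
x=19: ŷ = 12 + 1.6·19 = 42.4; e = 43.4 − 42.4 = 1
SSE = 4 + 9 + 4 + 1 = 18

SSE = 18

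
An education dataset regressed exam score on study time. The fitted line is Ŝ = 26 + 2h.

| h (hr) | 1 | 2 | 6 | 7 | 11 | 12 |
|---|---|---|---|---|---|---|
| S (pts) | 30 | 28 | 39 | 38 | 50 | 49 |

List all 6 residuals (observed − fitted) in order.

2, -2, 1, -2, 2, -1

h=1: Ŝ = 26 + 2·1 = 28; e = 30 − 28 = 2
h=2: Ŝ = 26 + 2·2 = 30; e = 28 − 30 = -2
h=6: Ŝ = 26 + 2·6 = 38; e = 39 − 38 = 1
h=7: Ŝ = 26 + 2·7 = 40; e = 38 − 40 = -2
h=11: Ŝ = 26 + 2·11 = 48; e = 50 − 48 = 2
h=12: Ŝ = 26 + 2·12 = 50; e = 49 − 50 = -1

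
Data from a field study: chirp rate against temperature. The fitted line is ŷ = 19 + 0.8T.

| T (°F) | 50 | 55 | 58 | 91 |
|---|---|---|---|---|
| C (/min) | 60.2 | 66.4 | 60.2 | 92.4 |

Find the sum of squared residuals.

T=50: ŷ = 19 + 0.8·50 = 59; e = 60.2 − 59 = 1.2
T=55: ŷ = 19 + 0.8·55 = 63; e = 66.4 − 63 = 3.4
T=58: ŷ = 19 + 0.8·58 = 65.4; e = 60.2 − 65.4 = -5.2
T=91: ŷ = 19 + 0.8·91 = 91.8; e = 92.4 − 91.8 = 0.6
SSE = 1.44 + 11.56 + 27.04 + 0.36 = 40.4

SSE = 40.4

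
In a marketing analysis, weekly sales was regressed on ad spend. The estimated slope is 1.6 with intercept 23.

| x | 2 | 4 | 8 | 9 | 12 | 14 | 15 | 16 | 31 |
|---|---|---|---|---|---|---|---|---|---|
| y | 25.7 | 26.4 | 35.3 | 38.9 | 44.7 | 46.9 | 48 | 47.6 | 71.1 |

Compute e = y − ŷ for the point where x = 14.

ŷ = 23 + 1.6·14 = 45.4
e = 46.9 − 45.4 = 1.5

e = 1.5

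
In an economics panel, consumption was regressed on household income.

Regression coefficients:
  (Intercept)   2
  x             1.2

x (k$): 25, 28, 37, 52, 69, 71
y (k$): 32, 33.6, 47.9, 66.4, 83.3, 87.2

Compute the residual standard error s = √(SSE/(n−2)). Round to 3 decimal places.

x=25: ŷ = 2 + 1.2·25 = 32; e = 32 − 32 = 0
x=28: ŷ = 2 + 1.2·28 = 35.6; e = 33.6 − 35.6 = -2
x=37: ŷ = 2 + 1.2·37 = 46.4; e = 47.9 − 46.4 = 1.5
x=52: ŷ = 2 + 1.2·52 = 64.4; e = 66.4 − 64.4 = 2
x=69: ŷ = 2 + 1.2·69 = 84.8; e = 83.3 − 84.8 = -1.5
x=71: ŷ = 2 + 1.2·71 = 87.2; e = 87.2 − 87.2 = 0
SSE = 0 + 4 + 2.25 + 4 + 2.25 + 0 = 12.5
s = √(12.5/4) = √3.125 ≈ 1.768

s = 1.768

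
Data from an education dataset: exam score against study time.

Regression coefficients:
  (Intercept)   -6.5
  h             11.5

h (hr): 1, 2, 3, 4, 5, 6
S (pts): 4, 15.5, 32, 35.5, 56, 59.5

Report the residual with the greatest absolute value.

r = 5

h=1: Ŝ = -6.5 + 11.5·1 = 5; r = 4 − 5 = -1
h=2: Ŝ = -6.5 + 11.5·2 = 16.5; r = 15.5 − 16.5 = -1
h=3: Ŝ = -6.5 + 11.5·3 = 28; r = 32 − 28 = 4
h=4: Ŝ = -6.5 + 11.5·4 = 39.5; r = 35.5 − 39.5 = -4
h=5: Ŝ = -6.5 + 11.5·5 = 51; r = 56 − 51 = 5
h=6: Ŝ = -6.5 + 11.5·6 = 62.5; r = 59.5 − 62.5 = -3
Largest |r| is 5 at h = 5, residual 5.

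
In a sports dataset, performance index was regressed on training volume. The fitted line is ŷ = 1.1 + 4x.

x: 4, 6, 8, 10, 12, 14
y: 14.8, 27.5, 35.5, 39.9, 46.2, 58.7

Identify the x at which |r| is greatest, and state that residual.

x = 12, r = -2.9

x=4: ŷ = 1.1 + 4·4 = 17.1; r = 14.8 − 17.1 = -2.3
x=6: ŷ = 1.1 + 4·6 = 25.1; r = 27.5 − 25.1 = 2.4
x=8: ŷ = 1.1 + 4·8 = 33.1; r = 35.5 − 33.1 = 2.4
x=10: ŷ = 1.1 + 4·10 = 41.1; r = 39.9 − 41.1 = -1.2
x=12: ŷ = 1.1 + 4·12 = 49.1; r = 46.2 − 49.1 = -2.9
x=14: ŷ = 1.1 + 4·14 = 57.1; r = 58.7 − 57.1 = 1.6
Largest |r| is 2.9 at x = 12, residual -2.9.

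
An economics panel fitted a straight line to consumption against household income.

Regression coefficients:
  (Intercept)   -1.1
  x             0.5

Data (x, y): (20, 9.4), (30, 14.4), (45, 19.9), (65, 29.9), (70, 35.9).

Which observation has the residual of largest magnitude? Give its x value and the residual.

x = 70, r = 2

x=20: ŷ = -1.1 + 0.5·20 = 8.9; r = 9.4 − 8.9 = 0.5
x=30: ŷ = -1.1 + 0.5·30 = 13.9; r = 14.4 − 13.9 = 0.5
x=45: ŷ = -1.1 + 0.5·45 = 21.4; r = 19.9 − 21.4 = -1.5
x=65: ŷ = -1.1 + 0.5·65 = 31.4; r = 29.9 − 31.4 = -1.5
x=70: ŷ = -1.1 + 0.5·70 = 33.9; r = 35.9 − 33.9 = 2
Largest |r| is 2 at x = 70, residual 2.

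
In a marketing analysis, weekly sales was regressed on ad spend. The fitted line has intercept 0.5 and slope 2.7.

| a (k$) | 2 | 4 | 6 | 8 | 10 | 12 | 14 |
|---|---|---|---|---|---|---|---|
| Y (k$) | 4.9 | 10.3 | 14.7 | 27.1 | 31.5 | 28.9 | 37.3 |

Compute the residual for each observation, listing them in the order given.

a=2: ŷ = 0.5 + 2.7·2 = 5.9; e = 4.9 − 5.9 = -1
a=4: ŷ = 0.5 + 2.7·4 = 11.3; e = 10.3 − 11.3 = -1
a=6: ŷ = 0.5 + 2.7·6 = 16.7; e = 14.7 − 16.7 = -2
a=8: ŷ = 0.5 + 2.7·8 = 22.1; e = 27.1 − 22.1 = 5
a=10: ŷ = 0.5 + 2.7·10 = 27.5; e = 31.5 − 27.5 = 4
a=12: ŷ = 0.5 + 2.7·12 = 32.9; e = 28.9 − 32.9 = -4
a=14: ŷ = 0.5 + 2.7·14 = 38.3; e = 37.3 − 38.3 = -1

-1, -1, -2, 5, 4, -4, -1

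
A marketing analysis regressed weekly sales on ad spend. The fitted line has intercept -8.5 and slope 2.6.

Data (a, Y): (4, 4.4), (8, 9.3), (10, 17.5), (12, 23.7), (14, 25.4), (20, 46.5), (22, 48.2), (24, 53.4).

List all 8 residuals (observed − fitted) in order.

a=4: ŷ = -8.5 + 2.6·4 = 1.9; e = 4.4 − 1.9 = 2.5
a=8: ŷ = -8.5 + 2.6·8 = 12.3; e = 9.3 − 12.3 = -3
a=10: ŷ = -8.5 + 2.6·10 = 17.5; e = 17.5 − 17.5 = 0
a=12: ŷ = -8.5 + 2.6·12 = 22.7; e = 23.7 − 22.7 = 1
a=14: ŷ = -8.5 + 2.6·14 = 27.9; e = 25.4 − 27.9 = -2.5
a=20: ŷ = -8.5 + 2.6·20 = 43.5; e = 46.5 − 43.5 = 3
a=22: ŷ = -8.5 + 2.6·22 = 48.7; e = 48.2 − 48.7 = -0.5
a=24: ŷ = -8.5 + 2.6·24 = 53.9; e = 53.4 − 53.9 = -0.5

2.5, -3, 0, 1, -2.5, 3, -0.5, -0.5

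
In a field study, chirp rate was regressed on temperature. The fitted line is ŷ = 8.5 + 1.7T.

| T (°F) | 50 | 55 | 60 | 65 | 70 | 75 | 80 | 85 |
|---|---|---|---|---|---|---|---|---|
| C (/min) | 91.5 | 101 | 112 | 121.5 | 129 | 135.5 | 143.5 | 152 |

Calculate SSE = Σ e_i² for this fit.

SSE = 18

T=50: ŷ = 8.5 + 1.7·50 = 93.5; e = 91.5 − 93.5 = -2
T=55: ŷ = 8.5 + 1.7·55 = 102; e = 101 − 102 = -1
T=60: ŷ = 8.5 + 1.7·60 = 110.5; e = 112 − 110.5 = 1.5
T=65: ŷ = 8.5 + 1.7·65 = 119; e = 121.5 − 119 = 2.5
T=70: ŷ = 8.5 + 1.7·70 = 127.5; e = 129 − 127.5 = 1.5
T=75: ŷ = 8.5 + 1.7·75 = 136; e = 135.5 − 136 = -0.5
T=80: ŷ = 8.5 + 1.7·80 = 144.5; e = 143.5 − 144.5 = -1
T=85: ŷ = 8.5 + 1.7·85 = 153; e = 152 − 153 = -1
SSE = 4 + 1 + 2.25 + 6.25 + 2.25 + 0.25 + 1 + 1 = 18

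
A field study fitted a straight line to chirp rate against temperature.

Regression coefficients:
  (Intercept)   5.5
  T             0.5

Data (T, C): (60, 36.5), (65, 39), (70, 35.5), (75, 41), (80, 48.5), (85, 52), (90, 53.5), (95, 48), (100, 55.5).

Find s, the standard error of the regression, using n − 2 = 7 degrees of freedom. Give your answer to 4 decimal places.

s = 3.5857

T=60: ŷ = 5.5 + 0.5·60 = 35.5; r = 36.5 − 35.5 = 1
T=65: ŷ = 5.5 + 0.5·65 = 38; r = 39 − 38 = 1
T=70: ŷ = 5.5 + 0.5·70 = 40.5; r = 35.5 − 40.5 = -5
T=75: ŷ = 5.5 + 0.5·75 = 43; r = 41 − 43 = -2
T=80: ŷ = 5.5 + 0.5·80 = 45.5; r = 48.5 − 45.5 = 3
T=85: ŷ = 5.5 + 0.5·85 = 48; r = 52 − 48 = 4
T=90: ŷ = 5.5 + 0.5·90 = 50.5; r = 53.5 − 50.5 = 3
T=95: ŷ = 5.5 + 0.5·95 = 53; r = 48 − 53 = -5
T=100: ŷ = 5.5 + 0.5·100 = 55.5; r = 55.5 − 55.5 = 0
SSE = 1 + 1 + 25 + 4 + 9 + 16 + 9 + 25 + 0 = 90
s = √(90/7) = √12.8571 ≈ 3.5857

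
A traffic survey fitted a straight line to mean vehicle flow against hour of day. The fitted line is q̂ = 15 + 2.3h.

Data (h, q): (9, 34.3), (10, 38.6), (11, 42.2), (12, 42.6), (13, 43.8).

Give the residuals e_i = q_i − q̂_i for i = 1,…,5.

-1.4, 0.6, 1.9, 0, -1.1

h=9: q̂ = 15 + 2.3·9 = 35.7; e = 34.3 − 35.7 = -1.4
h=10: q̂ = 15 + 2.3·10 = 38; e = 38.6 − 38 = 0.6
h=11: q̂ = 15 + 2.3·11 = 40.3; e = 42.2 − 40.3 = 1.9
h=12: q̂ = 15 + 2.3·12 = 42.6; e = 42.6 − 42.6 = 0
h=13: q̂ = 15 + 2.3·13 = 44.9; e = 43.8 − 44.9 = -1.1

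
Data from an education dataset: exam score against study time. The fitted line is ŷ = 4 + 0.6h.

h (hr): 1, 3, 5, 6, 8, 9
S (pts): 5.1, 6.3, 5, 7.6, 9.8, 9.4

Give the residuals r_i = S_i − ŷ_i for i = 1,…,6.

0.5, 0.5, -2, 0, 1, 0

h=1: ŷ = 4 + 0.6·1 = 4.6; r = 5.1 − 4.6 = 0.5
h=3: ŷ = 4 + 0.6·3 = 5.8; r = 6.3 − 5.8 = 0.5
h=5: ŷ = 4 + 0.6·5 = 7; r = 5 − 7 = -2
h=6: ŷ = 4 + 0.6·6 = 7.6; r = 7.6 − 7.6 = 0
h=8: ŷ = 4 + 0.6·8 = 8.8; r = 9.8 − 8.8 = 1
h=9: ŷ = 4 + 0.6·9 = 9.4; r = 9.4 − 9.4 = 0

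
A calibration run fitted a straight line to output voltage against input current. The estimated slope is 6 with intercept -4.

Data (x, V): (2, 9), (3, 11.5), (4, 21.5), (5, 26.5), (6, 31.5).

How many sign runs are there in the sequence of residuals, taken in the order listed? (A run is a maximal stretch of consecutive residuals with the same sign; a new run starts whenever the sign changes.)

4 runs

x=2: V̂ = -4 + 6·2 = 8; r = 9 − 8 = 1
x=3: V̂ = -4 + 6·3 = 14; r = 11.5 − 14 = -2.5
x=4: V̂ = -4 + 6·4 = 20; r = 21.5 − 20 = 1.5
x=5: V̂ = -4 + 6·5 = 26; r = 26.5 − 26 = 0.5
x=6: V̂ = -4 + 6·6 = 32; r = 31.5 − 32 = -0.5
Signs: + − + + −
Runs: +×1, −×1, +×2, −×1 → 4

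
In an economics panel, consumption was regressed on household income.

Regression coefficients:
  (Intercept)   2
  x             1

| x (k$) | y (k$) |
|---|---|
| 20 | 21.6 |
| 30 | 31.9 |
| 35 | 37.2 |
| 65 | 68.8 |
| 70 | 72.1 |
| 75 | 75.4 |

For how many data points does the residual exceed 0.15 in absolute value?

x=20: ŷ = 2 + 20 = 22; r = 21.6 − 22 = -0.4
x=30: ŷ = 2 + 30 = 32; r = 31.9 − 32 = -0.1
x=35: ŷ = 2 + 35 = 37; r = 37.2 − 37 = 0.2
x=65: ŷ = 2 + 65 = 67; r = 68.8 − 67 = 1.8
x=70: ŷ = 2 + 70 = 72; r = 72.1 − 72 = 0.1
x=75: ŷ = 2 + 75 = 77; r = 75.4 − 77 = -1.6
|r| > 0.15: x=20 (|r|=0.4), x=35 (|r|=0.2), x=65 (|r|=1.8), x=75 (|r|=1.6) → 4

4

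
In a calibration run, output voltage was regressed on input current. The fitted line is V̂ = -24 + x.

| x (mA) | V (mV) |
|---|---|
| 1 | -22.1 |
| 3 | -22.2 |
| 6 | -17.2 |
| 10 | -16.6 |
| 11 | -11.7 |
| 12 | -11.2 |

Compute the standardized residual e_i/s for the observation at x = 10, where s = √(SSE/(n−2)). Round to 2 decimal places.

-1.50

x=1: V̂ = -24 + 1 = -23; e = -22.1 − (-23) = 0.9
x=3: V̂ = -24 + 3 = -21; e = -22.2 − (-21) = -1.2
x=6: V̂ = -24 + 6 = -18; e = -17.2 − (-18) = 0.8
x=10: V̂ = -24 + 10 = -14; e = -16.6 − (-14) = -2.6
x=11: V̂ = -24 + 11 = -13; e = -11.7 − (-13) = 1.3
x=12: V̂ = -24 + 12 = -12; e = -11.2 − (-12) = 0.8
SSE = 0.81 + 1.44 + 0.64 + 6.76 + 1.69 + 0.64 = 11.98
s = √(11.98/4) = 1.73061
e/s = -2.6 / 1.73061 = -1.50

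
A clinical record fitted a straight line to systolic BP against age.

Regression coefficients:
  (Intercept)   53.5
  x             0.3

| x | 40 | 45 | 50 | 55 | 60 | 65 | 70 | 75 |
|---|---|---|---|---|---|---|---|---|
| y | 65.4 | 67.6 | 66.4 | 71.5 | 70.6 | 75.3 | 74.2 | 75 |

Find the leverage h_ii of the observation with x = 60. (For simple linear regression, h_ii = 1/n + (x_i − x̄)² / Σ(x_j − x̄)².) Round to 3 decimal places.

x̄ = (40 + 45 + 50 + 55 + 60 + 65 + 70 + 75)/8 = 57.5
Σ(x − x̄)² = 306.25 + 156.25 + 56.25 + 6.25 + 6.25 + 56.25 + 156.25 + 306.25 = 1050
h = 1/8 + (2.5)²/1050 = 0.125 + 0.00595238 = 0.131

h = 0.131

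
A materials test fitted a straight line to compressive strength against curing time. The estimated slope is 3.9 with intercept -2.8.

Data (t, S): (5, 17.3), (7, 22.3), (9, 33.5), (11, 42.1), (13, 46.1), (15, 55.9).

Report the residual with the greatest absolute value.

t=5: ŷ = -2.8 + 3.9·5 = 16.7; r = 17.3 − 16.7 = 0.6
t=7: ŷ = -2.8 + 3.9·7 = 24.5; r = 22.3 − 24.5 = -2.2
t=9: ŷ = -2.8 + 3.9·9 = 32.3; r = 33.5 − 32.3 = 1.2
t=11: ŷ = -2.8 + 3.9·11 = 40.1; r = 42.1 − 40.1 = 2
t=13: ŷ = -2.8 + 3.9·13 = 47.9; r = 46.1 − 47.9 = -1.8
t=15: ŷ = -2.8 + 3.9·15 = 55.7; r = 55.9 − 55.7 = 0.2
Largest |r| is 2.2 at t = 7, residual -2.2.

r = -2.2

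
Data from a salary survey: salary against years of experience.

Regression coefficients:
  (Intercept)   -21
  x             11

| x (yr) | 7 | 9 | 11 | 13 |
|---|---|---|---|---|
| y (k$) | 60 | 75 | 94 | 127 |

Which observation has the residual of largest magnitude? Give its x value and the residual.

x=7: ŷ = -21 + 11·7 = 56; r = 60 − 56 = 4
x=9: ŷ = -21 + 11·9 = 78; r = 75 − 78 = -3
x=11: ŷ = -21 + 11·11 = 100; r = 94 − 100 = -6
x=13: ŷ = -21 + 11·13 = 122; r = 127 − 122 = 5
Largest |r| is 6 at x = 11, residual -6.

x = 11, r = -6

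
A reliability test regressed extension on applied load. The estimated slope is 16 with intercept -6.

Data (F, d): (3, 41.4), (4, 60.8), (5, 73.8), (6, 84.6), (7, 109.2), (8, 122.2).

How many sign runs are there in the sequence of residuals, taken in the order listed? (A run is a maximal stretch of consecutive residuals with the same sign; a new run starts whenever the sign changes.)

4 runs

F=3: d̂ = -6 + 16·3 = 42; e = 41.4 − 42 = -0.6
F=4: d̂ = -6 + 16·4 = 58; e = 60.8 − 58 = 2.8
F=5: d̂ = -6 + 16·5 = 74; e = 73.8 − 74 = -0.2
F=6: d̂ = -6 + 16·6 = 90; e = 84.6 − 90 = -5.4
F=7: d̂ = -6 + 16·7 = 106; e = 109.2 − 106 = 3.2
F=8: d̂ = -6 + 16·8 = 122; e = 122.2 − 122 = 0.2
Signs: − + − − + +
Runs: −×1, +×1, −×2, +×2 → 4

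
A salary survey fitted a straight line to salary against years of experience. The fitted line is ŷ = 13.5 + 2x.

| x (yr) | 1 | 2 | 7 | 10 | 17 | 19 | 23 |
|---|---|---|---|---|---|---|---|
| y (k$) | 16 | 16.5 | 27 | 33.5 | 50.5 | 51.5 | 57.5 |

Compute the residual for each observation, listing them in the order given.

0.5, -1, -0.5, 0, 3, 0, -2

x=1: ŷ = 13.5 + 2·1 = 15.5; r = 16 − 15.5 = 0.5
x=2: ŷ = 13.5 + 2·2 = 17.5; r = 16.5 − 17.5 = -1
x=7: ŷ = 13.5 + 2·7 = 27.5; r = 27 − 27.5 = -0.5
x=10: ŷ = 13.5 + 2·10 = 33.5; r = 33.5 − 33.5 = 0
x=17: ŷ = 13.5 + 2·17 = 47.5; r = 50.5 − 47.5 = 3
x=19: ŷ = 13.5 + 2·19 = 51.5; r = 51.5 − 51.5 = 0
x=23: ŷ = 13.5 + 2·23 = 59.5; r = 57.5 − 59.5 = -2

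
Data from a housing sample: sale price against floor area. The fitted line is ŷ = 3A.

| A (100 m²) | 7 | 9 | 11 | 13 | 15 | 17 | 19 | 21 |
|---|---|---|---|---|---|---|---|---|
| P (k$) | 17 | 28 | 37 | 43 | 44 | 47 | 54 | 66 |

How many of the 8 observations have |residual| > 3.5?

4

A=7: ŷ = 3·7 = 21; e = 17 − 21 = -4
A=9: ŷ = 3·9 = 27; e = 28 − 27 = 1
A=11: ŷ = 3·11 = 33; e = 37 − 33 = 4
A=13: ŷ = 3·13 = 39; e = 43 − 39 = 4
A=15: ŷ = 3·15 = 45; e = 44 − 45 = -1
A=17: ŷ = 3·17 = 51; e = 47 − 51 = -4
A=19: ŷ = 3·19 = 57; e = 54 − 57 = -3
A=21: ŷ = 3·21 = 63; e = 66 − 63 = 3
|e| > 3.5: A=7 (|e|=4), A=11 (|e|=4), A=13 (|e|=4), A=17 (|e|=4) → 4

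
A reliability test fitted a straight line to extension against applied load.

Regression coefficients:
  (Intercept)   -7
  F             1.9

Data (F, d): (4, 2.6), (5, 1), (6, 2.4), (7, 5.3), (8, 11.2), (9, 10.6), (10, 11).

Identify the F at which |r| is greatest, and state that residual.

F = 8, r = 3

F=4: d̂ = -7 + 1.9·4 = 0.6; r = 2.6 − 0.6 = 2
F=5: d̂ = -7 + 1.9·5 = 2.5; r = 1 − 2.5 = -1.5
F=6: d̂ = -7 + 1.9·6 = 4.4; r = 2.4 − 4.4 = -2
F=7: d̂ = -7 + 1.9·7 = 6.3; r = 5.3 − 6.3 = -1
F=8: d̂ = -7 + 1.9·8 = 8.2; r = 11.2 − 8.2 = 3
F=9: d̂ = -7 + 1.9·9 = 10.1; r = 10.6 − 10.1 = 0.5
F=10: d̂ = -7 + 1.9·10 = 12; r = 11 − 12 = -1
Largest |r| is 3 at F = 8, residual 3.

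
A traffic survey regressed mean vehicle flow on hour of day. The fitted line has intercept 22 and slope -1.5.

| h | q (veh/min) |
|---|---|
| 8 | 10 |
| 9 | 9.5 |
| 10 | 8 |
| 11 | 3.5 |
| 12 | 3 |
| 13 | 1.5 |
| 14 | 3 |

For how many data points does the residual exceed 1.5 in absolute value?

h=8: ŷ = 22 − 1.5·8 = 10; r = 10 − 10 = 0
h=9: ŷ = 22 − 1.5·9 = 8.5; r = 9.5 − 8.5 = 1
h=10: ŷ = 22 − 1.5·10 = 7; r = 8 − 7 = 1
h=11: ŷ = 22 − 1.5·11 = 5.5; r = 3.5 − 5.5 = -2
h=12: ŷ = 22 − 1.5·12 = 4; r = 3 − 4 = -1
h=13: ŷ = 22 − 1.5·13 = 2.5; r = 1.5 − 2.5 = -1
h=14: ŷ = 22 − 1.5·14 = 1; r = 3 − 1 = 2
|r| > 1.5: h=11 (|r|=2), h=14 (|r|=2) → 2

2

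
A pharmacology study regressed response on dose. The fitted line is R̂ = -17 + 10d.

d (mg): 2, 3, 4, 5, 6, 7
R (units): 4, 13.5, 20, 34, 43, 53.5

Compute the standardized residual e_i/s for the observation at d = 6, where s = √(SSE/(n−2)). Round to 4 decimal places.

0.0000

d=2: R̂ = -17 + 10·2 = 3; e = 4 − 3 = 1
d=3: R̂ = -17 + 10·3 = 13; e = 13.5 − 13 = 0.5
d=4: R̂ = -17 + 10·4 = 23; e = 20 − 23 = -3
d=5: R̂ = -17 + 10·5 = 33; e = 34 − 33 = 1
d=6: R̂ = -17 + 10·6 = 43; e = 43 − 43 = 0
d=7: R̂ = -17 + 10·7 = 53; e = 53.5 − 53 = 0.5
SSE = 1 + 0.25 + 9 + 1 + 0 + 0.25 = 11.5
s = √(11.5/4) = 1.69558
e/s = 0 / 1.69558 = 0.0000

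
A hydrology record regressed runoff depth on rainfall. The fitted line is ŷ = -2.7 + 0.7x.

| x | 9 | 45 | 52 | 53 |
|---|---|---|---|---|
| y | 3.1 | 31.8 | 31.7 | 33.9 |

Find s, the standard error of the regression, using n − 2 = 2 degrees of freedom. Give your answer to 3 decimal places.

s = 2.598

x=9: ŷ = -2.7 + 0.7·9 = 3.6; e = 3.1 − 3.6 = -0.5
x=45: ŷ = -2.7 + 0.7·45 = 28.8; e = 31.8 − 28.8 = 3
x=52: ŷ = -2.7 + 0.7·52 = 33.7; e = 31.7 − 33.7 = -2
x=53: ŷ = -2.7 + 0.7·53 = 34.4; e = 33.9 − 34.4 = -0.5
SSE = 0.25 + 9 + 4 + 0.25 = 13.5
s = √(13.5/2) = √6.75 ≈ 2.598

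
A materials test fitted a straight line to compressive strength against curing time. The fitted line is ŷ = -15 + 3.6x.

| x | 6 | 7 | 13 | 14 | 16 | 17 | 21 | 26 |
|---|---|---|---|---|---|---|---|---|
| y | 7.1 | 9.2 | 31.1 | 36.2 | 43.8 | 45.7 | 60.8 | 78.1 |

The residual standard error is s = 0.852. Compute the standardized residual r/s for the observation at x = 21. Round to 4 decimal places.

0.2347

ŷ = -15 + 3.6·21 = 60.6
r = 60.8 − 60.6 = 0.2
r/s = 0.2 / 0.852 = 0.2347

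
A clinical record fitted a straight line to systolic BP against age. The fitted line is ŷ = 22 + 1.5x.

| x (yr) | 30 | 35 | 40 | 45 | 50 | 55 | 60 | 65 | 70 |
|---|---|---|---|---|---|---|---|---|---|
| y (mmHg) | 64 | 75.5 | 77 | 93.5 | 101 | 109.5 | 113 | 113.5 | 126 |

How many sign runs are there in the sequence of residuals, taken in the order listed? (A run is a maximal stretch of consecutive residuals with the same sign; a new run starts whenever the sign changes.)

x=30: ŷ = 22 + 1.5·30 = 67; e = 64 − 67 = -3
x=35: ŷ = 22 + 1.5·35 = 74.5; e = 75.5 − 74.5 = 1
x=40: ŷ = 22 + 1.5·40 = 82; e = 77 − 82 = -5
x=45: ŷ = 22 + 1.5·45 = 89.5; e = 93.5 − 89.5 = 4
x=50: ŷ = 22 + 1.5·50 = 97; e = 101 − 97 = 4
x=55: ŷ = 22 + 1.5·55 = 104.5; e = 109.5 − 104.5 = 5
x=60: ŷ = 22 + 1.5·60 = 112; e = 113 − 112 = 1
x=65: ŷ = 22 + 1.5·65 = 119.5; e = 113.5 − 119.5 = -6
x=70: ŷ = 22 + 1.5·70 = 127; e = 126 − 127 = -1
Signs: − + − + + + + − −
Runs: −×1, +×1, −×1, +×4, −×2 → 5

5 runs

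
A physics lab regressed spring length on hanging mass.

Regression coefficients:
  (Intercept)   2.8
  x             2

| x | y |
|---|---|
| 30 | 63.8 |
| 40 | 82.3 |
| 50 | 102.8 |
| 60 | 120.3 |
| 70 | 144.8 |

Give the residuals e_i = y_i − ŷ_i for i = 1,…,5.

x=30: ŷ = 2.8 + 2·30 = 62.8; e = 63.8 − 62.8 = 1
x=40: ŷ = 2.8 + 2·40 = 82.8; e = 82.3 − 82.8 = -0.5
x=50: ŷ = 2.8 + 2·50 = 102.8; e = 102.8 − 102.8 = 0
x=60: ŷ = 2.8 + 2·60 = 122.8; e = 120.3 − 122.8 = -2.5
x=70: ŷ = 2.8 + 2·70 = 142.8; e = 144.8 − 142.8 = 2

1, -0.5, 0, -2.5, 2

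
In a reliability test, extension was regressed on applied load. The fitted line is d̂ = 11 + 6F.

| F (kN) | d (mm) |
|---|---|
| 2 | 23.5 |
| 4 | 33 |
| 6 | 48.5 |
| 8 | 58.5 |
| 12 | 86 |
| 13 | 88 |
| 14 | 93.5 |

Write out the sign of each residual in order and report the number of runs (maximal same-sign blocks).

F=2: d̂ = 11 + 6·2 = 23; e = 23.5 − 23 = 0.5
F=4: d̂ = 11 + 6·4 = 35; e = 33 − 35 = -2
F=6: d̂ = 11 + 6·6 = 47; e = 48.5 − 47 = 1.5
F=8: d̂ = 11 + 6·8 = 59; e = 58.5 − 59 = -0.5
F=12: d̂ = 11 + 6·12 = 83; e = 86 − 83 = 3
F=13: d̂ = 11 + 6·13 = 89; e = 88 − 89 = -1
F=14: d̂ = 11 + 6·14 = 95; e = 93.5 − 95 = -1.5
Signs: + − + − + − −
Runs: +×1, −×1, +×1, −×1, +×1, −×2 → 6

6 runs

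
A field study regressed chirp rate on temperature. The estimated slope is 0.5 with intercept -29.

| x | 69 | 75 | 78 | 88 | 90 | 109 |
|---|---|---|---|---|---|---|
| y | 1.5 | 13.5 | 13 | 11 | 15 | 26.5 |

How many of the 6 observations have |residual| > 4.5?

1

x=69: ŷ = -29 + 0.5·69 = 5.5; e = 1.5 − 5.5 = -4
x=75: ŷ = -29 + 0.5·75 = 8.5; e = 13.5 − 8.5 = 5
x=78: ŷ = -29 + 0.5·78 = 10; e = 13 − 10 = 3
x=88: ŷ = -29 + 0.5·88 = 15; e = 11 − 15 = -4
x=90: ŷ = -29 + 0.5·90 = 16; e = 15 − 16 = -1
x=109: ŷ = -29 + 0.5·109 = 25.5; e = 26.5 − 25.5 = 1
|e| > 4.5: x=75 (|e|=5) → 1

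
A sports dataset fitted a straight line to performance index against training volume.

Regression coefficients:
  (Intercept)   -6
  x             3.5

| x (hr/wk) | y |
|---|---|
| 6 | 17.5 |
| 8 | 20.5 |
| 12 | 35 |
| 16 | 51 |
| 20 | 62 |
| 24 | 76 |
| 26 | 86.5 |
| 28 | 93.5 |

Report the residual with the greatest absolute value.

r = 2.5

x=6: ŷ = -6 + 3.5·6 = 15; r = 17.5 − 15 = 2.5
x=8: ŷ = -6 + 3.5·8 = 22; r = 20.5 − 22 = -1.5
x=12: ŷ = -6 + 3.5·12 = 36; r = 35 − 36 = -1
x=16: ŷ = -6 + 3.5·16 = 50; r = 51 − 50 = 1
x=20: ŷ = -6 + 3.5·20 = 64; r = 62 − 64 = -2
x=24: ŷ = -6 + 3.5·24 = 78; r = 76 − 78 = -2
x=26: ŷ = -6 + 3.5·26 = 85; r = 86.5 − 85 = 1.5
x=28: ŷ = -6 + 3.5·28 = 92; r = 93.5 − 92 = 1.5
Largest |r| is 2.5 at x = 6, residual 2.5.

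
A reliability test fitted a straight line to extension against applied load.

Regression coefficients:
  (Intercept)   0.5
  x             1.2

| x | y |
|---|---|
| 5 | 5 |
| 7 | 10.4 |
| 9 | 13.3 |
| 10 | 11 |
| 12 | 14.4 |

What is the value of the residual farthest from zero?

x=5: ŷ = 0.5 + 1.2·5 = 6.5; r = 5 − 6.5 = -1.5
x=7: ŷ = 0.5 + 1.2·7 = 8.9; r = 10.4 − 8.9 = 1.5
x=9: ŷ = 0.5 + 1.2·9 = 11.3; r = 13.3 − 11.3 = 2
x=10: ŷ = 0.5 + 1.2·10 = 12.5; r = 11 − 12.5 = -1.5
x=12: ŷ = 0.5 + 1.2·12 = 14.9; r = 14.4 − 14.9 = -0.5
Largest |r| is 2 at x = 9, residual 2.

r = 2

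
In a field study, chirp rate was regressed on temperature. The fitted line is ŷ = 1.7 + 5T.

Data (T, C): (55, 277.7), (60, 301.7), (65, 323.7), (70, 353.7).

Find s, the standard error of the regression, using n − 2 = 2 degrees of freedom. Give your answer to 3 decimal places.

s = 2.646

T=55: ŷ = 1.7 + 5·55 = 276.7; r = 277.7 − 276.7 = 1
T=60: ŷ = 1.7 + 5·60 = 301.7; r = 301.7 − 301.7 = 0
T=65: ŷ = 1.7 + 5·65 = 326.7; r = 323.7 − 326.7 = -3
T=70: ŷ = 1.7 + 5·70 = 351.7; r = 353.7 − 351.7 = 2
SSE = 1 + 0 + 9 + 4 = 14
s = √(14/2) = √7 ≈ 2.646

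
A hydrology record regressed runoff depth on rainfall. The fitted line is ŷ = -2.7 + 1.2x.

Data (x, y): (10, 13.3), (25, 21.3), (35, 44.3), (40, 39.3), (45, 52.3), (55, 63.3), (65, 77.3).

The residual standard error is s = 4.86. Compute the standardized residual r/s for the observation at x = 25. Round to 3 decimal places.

ŷ = -2.7 + 1.2·25 = 27.3
r = 21.3 − 27.3 = -6
r/s = -6 / 4.86 = -1.235

-1.235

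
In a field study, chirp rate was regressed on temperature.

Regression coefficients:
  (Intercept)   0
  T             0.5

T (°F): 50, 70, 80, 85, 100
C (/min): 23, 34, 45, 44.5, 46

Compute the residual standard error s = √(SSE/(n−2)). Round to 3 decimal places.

s = 4.082

T=50: Ĉ = 0.5·50 = 25; r = 23 − 25 = -2
T=70: Ĉ = 0.5·70 = 35; r = 34 − 35 = -1
T=80: Ĉ = 0.5·80 = 40; r = 45 − 40 = 5
T=85: Ĉ = 0.5·85 = 42.5; r = 44.5 − 42.5 = 2
T=100: Ĉ = 0.5·100 = 50; r = 46 − 50 = -4
SSE = 4 + 1 + 25 + 4 + 16 = 50
s = √(50/3) = √16.6667 ≈ 4.082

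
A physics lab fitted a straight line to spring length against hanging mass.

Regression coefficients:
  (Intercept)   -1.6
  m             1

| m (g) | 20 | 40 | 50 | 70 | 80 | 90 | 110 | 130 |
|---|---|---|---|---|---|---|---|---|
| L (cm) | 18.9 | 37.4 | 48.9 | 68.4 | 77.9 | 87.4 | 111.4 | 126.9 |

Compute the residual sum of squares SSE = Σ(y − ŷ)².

SSE = 14

m=20: L̂ = -1.6 + 20 = 18.4; e = 18.9 − 18.4 = 0.5
m=40: L̂ = -1.6 + 40 = 38.4; e = 37.4 − 38.4 = -1
m=50: L̂ = -1.6 + 50 = 48.4; e = 48.9 − 48.4 = 0.5
m=70: L̂ = -1.6 + 70 = 68.4; e = 68.4 − 68.4 = 0
m=80: L̂ = -1.6 + 80 = 78.4; e = 77.9 − 78.4 = -0.5
m=90: L̂ = -1.6 + 90 = 88.4; e = 87.4 − 88.4 = -1
m=110: L̂ = -1.6 + 110 = 108.4; e = 111.4 − 108.4 = 3
m=130: L̂ = -1.6 + 130 = 128.4; e = 126.9 − 128.4 = -1.5
SSE = 0.25 + 1 + 0.25 + 0 + 0.25 + 1 + 9 + 2.25 = 14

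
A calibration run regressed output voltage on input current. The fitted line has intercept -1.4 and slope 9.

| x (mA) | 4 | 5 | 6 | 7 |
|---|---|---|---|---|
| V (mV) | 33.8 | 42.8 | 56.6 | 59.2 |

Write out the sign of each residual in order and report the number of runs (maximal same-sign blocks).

3 runs

x=4: ŷ = -1.4 + 9·4 = 34.6; r = 33.8 − 34.6 = -0.8
x=5: ŷ = -1.4 + 9·5 = 43.6; r = 42.8 − 43.6 = -0.8
x=6: ŷ = -1.4 + 9·6 = 52.6; r = 56.6 − 52.6 = 4
x=7: ŷ = -1.4 + 9·7 = 61.6; r = 59.2 − 61.6 = -2.4
Signs: − − + −
Runs: −×2, +×1, −×1 → 3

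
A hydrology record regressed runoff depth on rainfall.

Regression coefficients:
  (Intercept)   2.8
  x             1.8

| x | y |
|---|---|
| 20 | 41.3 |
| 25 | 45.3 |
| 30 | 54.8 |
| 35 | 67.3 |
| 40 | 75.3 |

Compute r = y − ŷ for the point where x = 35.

ŷ = 2.8 + 1.8·35 = 65.8
r = 67.3 − 65.8 = 1.5

r = 1.5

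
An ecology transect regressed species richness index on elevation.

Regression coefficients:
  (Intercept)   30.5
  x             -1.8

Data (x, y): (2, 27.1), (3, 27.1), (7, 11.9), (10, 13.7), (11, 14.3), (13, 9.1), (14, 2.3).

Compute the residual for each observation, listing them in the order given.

x=2: ŷ = 30.5 − 1.8·2 = 26.9; e = 27.1 − 26.9 = 0.2
x=3: ŷ = 30.5 − 1.8·3 = 25.1; e = 27.1 − 25.1 = 2
x=7: ŷ = 30.5 − 1.8·7 = 17.9; e = 11.9 − 17.9 = -6
x=10: ŷ = 30.5 − 1.8·10 = 12.5; e = 13.7 − 12.5 = 1.2
x=11: ŷ = 30.5 − 1.8·11 = 10.7; e = 14.3 − 10.7 = 3.6
x=13: ŷ = 30.5 − 1.8·13 = 7.1; e = 9.1 − 7.1 = 2
x=14: ŷ = 30.5 − 1.8·14 = 5.3; e = 2.3 − 5.3 = -3

0.2, 2, -6, 1.2, 3.6, 2, -3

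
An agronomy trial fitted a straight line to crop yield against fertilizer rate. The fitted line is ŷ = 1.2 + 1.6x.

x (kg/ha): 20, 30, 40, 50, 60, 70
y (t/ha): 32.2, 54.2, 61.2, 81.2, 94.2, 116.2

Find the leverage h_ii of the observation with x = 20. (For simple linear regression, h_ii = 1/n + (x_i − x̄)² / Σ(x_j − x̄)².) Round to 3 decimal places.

h = 0.524

x̄ = (20 + 30 + 40 + 50 + 60 + 70)/6 = 45
Σ(x − x̄)² = 625 + 225 + 25 + 25 + 225 + 625 = 1750
h = 1/6 + (-25)²/1750 = 0.166667 + 0.357143 = 0.524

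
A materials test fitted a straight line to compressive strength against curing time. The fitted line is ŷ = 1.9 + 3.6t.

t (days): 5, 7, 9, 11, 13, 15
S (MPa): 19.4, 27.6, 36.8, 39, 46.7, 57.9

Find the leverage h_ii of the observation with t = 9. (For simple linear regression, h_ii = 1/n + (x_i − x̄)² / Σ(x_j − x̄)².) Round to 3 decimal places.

t̄ = (5 + 7 + 9 + 11 + 13 + 15)/6 = 10
Σ(t − t̄)² = 25 + 9 + 1 + 1 + 9 + 25 = 70
h = 1/6 + (-1)²/70 = 0.166667 + 0.0142857 = 0.181

h = 0.181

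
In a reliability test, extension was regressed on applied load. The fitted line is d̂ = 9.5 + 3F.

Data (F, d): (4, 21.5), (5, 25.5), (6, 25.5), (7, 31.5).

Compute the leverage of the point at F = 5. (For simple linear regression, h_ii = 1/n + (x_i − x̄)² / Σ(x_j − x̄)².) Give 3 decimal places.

F̄ = (4 + 5 + 6 + 7)/4 = 5.5
Σ(F − F̄)² = 2.25 + 0.25 + 0.25 + 2.25 = 5
h = 1/4 + (-0.5)²/5 = 0.25 + 0.05 = 0.300

h = 0.300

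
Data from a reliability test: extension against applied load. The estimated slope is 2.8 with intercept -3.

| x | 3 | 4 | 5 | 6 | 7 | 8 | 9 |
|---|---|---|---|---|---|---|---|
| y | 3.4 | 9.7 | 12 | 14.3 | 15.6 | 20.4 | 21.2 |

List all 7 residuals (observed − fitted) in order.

x=3: ŷ = -3 + 2.8·3 = 5.4; r = 3.4 − 5.4 = -2
x=4: ŷ = -3 + 2.8·4 = 8.2; r = 9.7 − 8.2 = 1.5
x=5: ŷ = -3 + 2.8·5 = 11; r = 12 − 11 = 1
x=6: ŷ = -3 + 2.8·6 = 13.8; r = 14.3 − 13.8 = 0.5
x=7: ŷ = -3 + 2.8·7 = 16.6; r = 15.6 − 16.6 = -1
x=8: ŷ = -3 + 2.8·8 = 19.4; r = 20.4 − 19.4 = 1
x=9: ŷ = -3 + 2.8·9 = 22.2; r = 21.2 − 22.2 = -1

-2, 1.5, 1, 0.5, -1, 1, -1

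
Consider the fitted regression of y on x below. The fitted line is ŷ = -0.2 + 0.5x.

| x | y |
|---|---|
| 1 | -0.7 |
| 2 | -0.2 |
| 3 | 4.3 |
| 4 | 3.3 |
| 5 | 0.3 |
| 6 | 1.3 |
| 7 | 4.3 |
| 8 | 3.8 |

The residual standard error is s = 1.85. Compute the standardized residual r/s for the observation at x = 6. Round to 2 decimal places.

ŷ = -0.2 + 0.5·6 = 2.8
r = 1.3 − 2.8 = -1.5
r/s = -1.5 / 1.85 = -0.81

-0.81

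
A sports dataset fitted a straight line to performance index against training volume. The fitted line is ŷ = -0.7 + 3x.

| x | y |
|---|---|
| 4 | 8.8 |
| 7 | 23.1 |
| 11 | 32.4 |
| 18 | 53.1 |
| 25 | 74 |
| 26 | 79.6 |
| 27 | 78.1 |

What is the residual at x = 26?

e = 2.3

ŷ = -0.7 + 3·26 = 77.3
e = 79.6 − 77.3 = 2.3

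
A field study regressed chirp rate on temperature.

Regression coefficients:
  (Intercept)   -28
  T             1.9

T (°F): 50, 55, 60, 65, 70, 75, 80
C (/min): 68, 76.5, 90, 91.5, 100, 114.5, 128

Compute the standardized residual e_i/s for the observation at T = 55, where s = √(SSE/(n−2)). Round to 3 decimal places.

T=50: Ĉ = -28 + 1.9·50 = 67; e = 68 − 67 = 1
T=55: Ĉ = -28 + 1.9·55 = 76.5; e = 76.5 − 76.5 = 0
T=60: Ĉ = -28 + 1.9·60 = 86; e = 90 − 86 = 4
T=65: Ĉ = -28 + 1.9·65 = 95.5; e = 91.5 − 95.5 = -4
T=70: Ĉ = -28 + 1.9·70 = 105; e = 100 − 105 = -5
T=75: Ĉ = -28 + 1.9·75 = 114.5; e = 114.5 − 114.5 = 0
T=80: Ĉ = -28 + 1.9·80 = 124; e = 128 − 124 = 4
SSE = 1 + 0 + 16 + 16 + 25 + 0 + 16 = 74
s = √(74/5) = 3.84708
e/s = 0 / 3.84708 = 0.000

0.000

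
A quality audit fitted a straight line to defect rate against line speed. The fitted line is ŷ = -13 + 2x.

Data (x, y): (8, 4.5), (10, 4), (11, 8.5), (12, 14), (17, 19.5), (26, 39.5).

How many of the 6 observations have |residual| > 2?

2

x=8: ŷ = -13 + 2·8 = 3; e = 4.5 − 3 = 1.5
x=10: ŷ = -13 + 2·10 = 7; e = 4 − 7 = -3
x=11: ŷ = -13 + 2·11 = 9; e = 8.5 − 9 = -0.5
x=12: ŷ = -13 + 2·12 = 11; e = 14 − 11 = 3
x=17: ŷ = -13 + 2·17 = 21; e = 19.5 − 21 = -1.5
x=26: ŷ = -13 + 2·26 = 39; e = 39.5 − 39 = 0.5
|e| > 2: x=10 (|e|=3), x=12 (|e|=3) → 2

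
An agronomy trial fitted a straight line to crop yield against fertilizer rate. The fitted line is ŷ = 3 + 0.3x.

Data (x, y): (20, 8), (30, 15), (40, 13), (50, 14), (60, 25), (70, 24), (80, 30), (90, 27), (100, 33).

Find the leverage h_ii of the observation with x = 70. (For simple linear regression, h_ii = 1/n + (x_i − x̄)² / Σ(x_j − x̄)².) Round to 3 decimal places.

h = 0.128

x̄ = (20 + 30 + 40 + 50 + 60 + 70 + 80 + 90 + 100)/9 = 60
Σ(x − x̄)² = 1600 + 900 + 400 + 100 + 0 + 100 + 400 + 900 + 1600 = 6000
h = 1/9 + (10)²/6000 = 0.111111 + 0.0166667 = 0.128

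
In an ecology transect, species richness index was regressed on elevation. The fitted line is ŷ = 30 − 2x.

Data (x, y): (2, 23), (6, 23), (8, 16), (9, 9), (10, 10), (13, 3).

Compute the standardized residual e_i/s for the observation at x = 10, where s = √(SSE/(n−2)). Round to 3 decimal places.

0.000

x=2: ŷ = 30 − 2·2 = 26; e = 23 − 26 = -3
x=6: ŷ = 30 − 2·6 = 18; e = 23 − 18 = 5
x=8: ŷ = 30 − 2·8 = 14; e = 16 − 14 = 2
x=9: ŷ = 30 − 2·9 = 12; e = 9 − 12 = -3
x=10: ŷ = 30 − 2·10 = 10; e = 10 − 10 = 0
x=13: ŷ = 30 − 2·13 = 4; e = 3 − 4 = -1
SSE = 9 + 25 + 4 + 9 + 0 + 1 = 48
s = √(48/4) = 3.4641
e/s = 0 / 3.4641 = 0.000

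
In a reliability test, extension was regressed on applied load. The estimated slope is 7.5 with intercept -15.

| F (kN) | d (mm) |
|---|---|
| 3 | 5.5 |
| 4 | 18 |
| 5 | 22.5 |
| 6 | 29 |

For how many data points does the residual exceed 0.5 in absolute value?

3

F=3: ŷ = -15 + 7.5·3 = 7.5; r = 5.5 − 7.5 = -2
F=4: ŷ = -15 + 7.5·4 = 15; r = 18 − 15 = 3
F=5: ŷ = -15 + 7.5·5 = 22.5; r = 22.5 − 22.5 = 0
F=6: ŷ = -15 + 7.5·6 = 30; r = 29 − 30 = -1
|r| > 0.5: F=3 (|r|=2), F=4 (|r|=3), F=6 (|r|=1) → 3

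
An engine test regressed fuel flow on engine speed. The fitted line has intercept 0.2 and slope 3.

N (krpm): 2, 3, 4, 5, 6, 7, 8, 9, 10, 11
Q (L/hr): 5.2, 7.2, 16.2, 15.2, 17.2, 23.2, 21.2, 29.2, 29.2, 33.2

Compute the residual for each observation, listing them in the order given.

-1, -2, 4, 0, -1, 2, -3, 2, -1, 0

N=2: ŷ = 0.2 + 3·2 = 6.2; e = 5.2 − 6.2 = -1
N=3: ŷ = 0.2 + 3·3 = 9.2; e = 7.2 − 9.2 = -2
N=4: ŷ = 0.2 + 3·4 = 12.2; e = 16.2 − 12.2 = 4
N=5: ŷ = 0.2 + 3·5 = 15.2; e = 15.2 − 15.2 = 0
N=6: ŷ = 0.2 + 3·6 = 18.2; e = 17.2 − 18.2 = -1
N=7: ŷ = 0.2 + 3·7 = 21.2; e = 23.2 − 21.2 = 2
N=8: ŷ = 0.2 + 3·8 = 24.2; e = 21.2 − 24.2 = -3
N=9: ŷ = 0.2 + 3·9 = 27.2; e = 29.2 − 27.2 = 2
N=10: ŷ = 0.2 + 3·10 = 30.2; e = 29.2 − 30.2 = -1
N=11: ŷ = 0.2 + 3·11 = 33.2; e = 33.2 − 33.2 = 0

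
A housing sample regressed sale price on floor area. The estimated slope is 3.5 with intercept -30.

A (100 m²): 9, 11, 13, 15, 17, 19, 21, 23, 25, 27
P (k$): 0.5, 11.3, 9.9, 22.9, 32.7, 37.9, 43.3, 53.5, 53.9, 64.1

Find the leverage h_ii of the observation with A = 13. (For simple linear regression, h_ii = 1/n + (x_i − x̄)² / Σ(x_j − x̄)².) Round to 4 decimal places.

Ā = (9 + 11 + 13 + 15 + 17 + 19 + 21 + 23 + 25 + 27)/10 = 18
Σ(A − Ā)² = 81 + 49 + 25 + 9 + 1 + 1 + 9 + 25 + 49 + 81 = 330
h = 1/10 + (-5)²/330 = 0.1 + 0.0757576 = 0.1758

h = 0.1758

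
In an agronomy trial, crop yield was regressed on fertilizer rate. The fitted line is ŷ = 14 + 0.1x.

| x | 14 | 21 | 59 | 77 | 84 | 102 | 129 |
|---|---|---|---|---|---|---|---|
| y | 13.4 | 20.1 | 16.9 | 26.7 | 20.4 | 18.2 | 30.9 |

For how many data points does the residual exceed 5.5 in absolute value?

1

x=14: ŷ = 14 + 0.1·14 = 15.4; r = 13.4 − 15.4 = -2
x=21: ŷ = 14 + 0.1·21 = 16.1; r = 20.1 − 16.1 = 4
x=59: ŷ = 14 + 0.1·59 = 19.9; r = 16.9 − 19.9 = -3
x=77: ŷ = 14 + 0.1·77 = 21.7; r = 26.7 − 21.7 = 5
x=84: ŷ = 14 + 0.1·84 = 22.4; r = 20.4 − 22.4 = -2
x=102: ŷ = 14 + 0.1·102 = 24.2; r = 18.2 − 24.2 = -6
x=129: ŷ = 14 + 0.1·129 = 26.9; r = 30.9 − 26.9 = 4
|r| > 5.5: x=102 (|r|=6) → 1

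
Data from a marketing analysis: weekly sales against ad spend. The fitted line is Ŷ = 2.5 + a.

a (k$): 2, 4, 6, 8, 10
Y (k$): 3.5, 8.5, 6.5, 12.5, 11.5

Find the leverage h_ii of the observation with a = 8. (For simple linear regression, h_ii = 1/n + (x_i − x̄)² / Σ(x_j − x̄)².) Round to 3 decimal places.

h = 0.300

ā = (2 + 4 + 6 + 8 + 10)/5 = 6
Σ(a − ā)² = 16 + 4 + 0 + 4 + 16 = 40
h = 1/5 + (2)²/40 = 0.2 + 0.1 = 0.300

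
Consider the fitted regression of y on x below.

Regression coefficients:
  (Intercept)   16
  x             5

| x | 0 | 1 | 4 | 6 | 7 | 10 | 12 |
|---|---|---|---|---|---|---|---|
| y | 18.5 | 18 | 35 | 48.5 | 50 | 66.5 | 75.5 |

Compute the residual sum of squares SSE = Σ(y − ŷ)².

SSE = 24

x=0: ŷ = 16 + 5·0 = 16; e = 18.5 − 16 = 2.5
x=1: ŷ = 16 + 5·1 = 21; e = 18 − 21 = -3
x=4: ŷ = 16 + 5·4 = 36; e = 35 − 36 = -1
x=6: ŷ = 16 + 5·6 = 46; e = 48.5 − 46 = 2.5
x=7: ŷ = 16 + 5·7 = 51; e = 50 − 51 = -1
x=10: ŷ = 16 + 5·10 = 66; e = 66.5 − 66 = 0.5
x=12: ŷ = 16 + 5·12 = 76; e = 75.5 − 76 = -0.5
SSE = 6.25 + 9 + 1 + 6.25 + 1 + 0.25 + 0.25 = 24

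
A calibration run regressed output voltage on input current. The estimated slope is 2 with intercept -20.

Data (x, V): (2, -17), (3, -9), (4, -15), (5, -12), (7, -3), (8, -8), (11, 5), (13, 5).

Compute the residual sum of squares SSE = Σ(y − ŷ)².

SSE = 74

x=2: ŷ = -20 + 2·2 = -16; r = -17 − (-16) = -1
x=3: ŷ = -20 + 2·3 = -14; r = -9 − (-14) = 5
x=4: ŷ = -20 + 2·4 = -12; r = -15 − (-12) = -3
x=5: ŷ = -20 + 2·5 = -10; r = -12 − (-10) = -2
x=7: ŷ = -20 + 2·7 = -6; r = -3 − (-6) = 3
x=8: ŷ = -20 + 2·8 = -4; r = -8 − (-4) = -4
x=11: ŷ = -20 + 2·11 = 2; r = 5 − 2 = 3
x=13: ŷ = -20 + 2·13 = 6; r = 5 − 6 = -1
SSE = 1 + 25 + 9 + 4 + 9 + 16 + 9 + 1 = 74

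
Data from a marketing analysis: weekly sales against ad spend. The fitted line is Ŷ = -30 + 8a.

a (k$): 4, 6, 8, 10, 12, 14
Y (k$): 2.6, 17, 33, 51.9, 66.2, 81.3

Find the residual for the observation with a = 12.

Ŷ = -30 + 8·12 = 66
r = 66.2 − 66 = 0.2

r = 0.2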